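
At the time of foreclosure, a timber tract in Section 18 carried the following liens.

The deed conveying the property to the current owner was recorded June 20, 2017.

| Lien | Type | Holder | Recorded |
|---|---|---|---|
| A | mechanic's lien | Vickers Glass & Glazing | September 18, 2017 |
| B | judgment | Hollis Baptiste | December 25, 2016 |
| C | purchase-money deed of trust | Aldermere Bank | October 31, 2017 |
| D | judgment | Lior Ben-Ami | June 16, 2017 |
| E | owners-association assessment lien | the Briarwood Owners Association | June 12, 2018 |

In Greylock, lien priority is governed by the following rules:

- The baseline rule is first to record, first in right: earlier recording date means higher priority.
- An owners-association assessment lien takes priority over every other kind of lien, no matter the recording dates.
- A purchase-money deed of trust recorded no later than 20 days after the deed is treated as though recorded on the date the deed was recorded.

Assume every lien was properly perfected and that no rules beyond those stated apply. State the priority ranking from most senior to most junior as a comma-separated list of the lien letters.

Effective dates after the stated exceptions: C was recorded 133 days after the deed — beyond 20 days — so no relation-back applies.
E is an owners-association assessment lien, so it outranks all other liens regardless of date.
The other liens, earliest effective date first: B (December 25, 2016), D (June 16, 2017), A (September 18, 2017), C (October 31, 2017).

E, B, D, A, C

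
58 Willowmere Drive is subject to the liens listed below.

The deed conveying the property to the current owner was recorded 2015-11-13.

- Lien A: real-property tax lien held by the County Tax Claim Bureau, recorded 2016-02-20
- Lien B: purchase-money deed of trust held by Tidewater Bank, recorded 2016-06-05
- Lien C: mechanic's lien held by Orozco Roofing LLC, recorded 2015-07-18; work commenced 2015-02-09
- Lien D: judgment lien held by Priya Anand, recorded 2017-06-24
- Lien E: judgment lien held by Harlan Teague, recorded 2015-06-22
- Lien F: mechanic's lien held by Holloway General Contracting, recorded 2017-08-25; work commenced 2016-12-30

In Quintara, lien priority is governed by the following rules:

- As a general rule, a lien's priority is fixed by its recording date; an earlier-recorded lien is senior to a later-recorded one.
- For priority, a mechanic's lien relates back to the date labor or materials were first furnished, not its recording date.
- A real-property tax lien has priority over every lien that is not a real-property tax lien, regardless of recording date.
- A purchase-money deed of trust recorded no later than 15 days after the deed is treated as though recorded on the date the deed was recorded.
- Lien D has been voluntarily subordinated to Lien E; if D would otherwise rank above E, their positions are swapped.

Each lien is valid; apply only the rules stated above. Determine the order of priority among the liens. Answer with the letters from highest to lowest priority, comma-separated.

A, C, E, B, F, D

Effective dates after the stated exceptions: B missed the 15-day window (205 days after the deed), so its recording date stands; C relates back to 2015-02-09 (work commenced); F is treated as recorded 2016-12-30, the work-commencement date.
A is a real-property tax lien and takes priority over every other lien.
Ordering the rest by effective date: C (2015-02-09), E (2015-06-22), B (2016-06-05), F (2016-12-30), D (2017-06-24).
D is already junior to E, so the subordination agreement changes nothing.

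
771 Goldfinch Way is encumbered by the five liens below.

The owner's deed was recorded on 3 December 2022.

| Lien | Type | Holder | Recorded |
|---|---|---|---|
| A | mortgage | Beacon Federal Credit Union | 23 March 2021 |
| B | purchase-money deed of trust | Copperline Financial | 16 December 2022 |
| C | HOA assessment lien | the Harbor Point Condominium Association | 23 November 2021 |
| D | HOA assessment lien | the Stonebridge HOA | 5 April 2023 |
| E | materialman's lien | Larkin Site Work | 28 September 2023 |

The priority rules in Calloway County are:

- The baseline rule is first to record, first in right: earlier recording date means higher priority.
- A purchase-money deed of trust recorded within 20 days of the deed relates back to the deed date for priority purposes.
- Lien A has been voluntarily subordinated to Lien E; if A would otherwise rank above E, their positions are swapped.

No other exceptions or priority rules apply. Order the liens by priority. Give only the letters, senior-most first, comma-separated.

First, effective dates: B relates back to the deed date 3 December 2022.
By effective date, earliest first: A (23 March 2021), C (23 November 2021), B (3 December 2022), D (5 April 2023), E (28 September 2023).
A would otherwise be senior to E, so under the subordination agreement A and E exchange positions.

E, C, B, D, A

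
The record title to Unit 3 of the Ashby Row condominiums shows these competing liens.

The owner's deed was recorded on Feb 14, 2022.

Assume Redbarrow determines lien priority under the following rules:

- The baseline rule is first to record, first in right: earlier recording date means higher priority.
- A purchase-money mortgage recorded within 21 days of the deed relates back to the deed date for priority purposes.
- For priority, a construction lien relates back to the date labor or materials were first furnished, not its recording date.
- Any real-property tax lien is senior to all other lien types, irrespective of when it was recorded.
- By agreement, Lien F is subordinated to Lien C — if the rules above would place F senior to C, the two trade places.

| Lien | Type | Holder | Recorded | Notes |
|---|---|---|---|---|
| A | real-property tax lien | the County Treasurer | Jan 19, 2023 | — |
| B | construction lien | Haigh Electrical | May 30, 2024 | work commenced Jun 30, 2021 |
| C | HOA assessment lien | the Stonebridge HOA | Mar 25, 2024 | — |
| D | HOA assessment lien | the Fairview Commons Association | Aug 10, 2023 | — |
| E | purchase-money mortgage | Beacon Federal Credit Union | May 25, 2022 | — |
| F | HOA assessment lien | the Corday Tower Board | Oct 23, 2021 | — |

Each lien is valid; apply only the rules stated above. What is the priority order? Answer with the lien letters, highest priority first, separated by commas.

Adjusting effective dates: B's effective date is Jun 30, 2021, when work began; E was recorded 100 days after the deed — beyond 21 days — so no relation-back applies.
A, as a real-property tax lien, has superpriority and ranks first.
Ordering the rest by effective date: B (Jun 30, 2021), F (Oct 23, 2021), E (May 25, 2022), D (Aug 10, 2023), C (Mar 25, 2024).
The subordination applies — F was senior to C — so F and C swap.

A, B, C, E, D, F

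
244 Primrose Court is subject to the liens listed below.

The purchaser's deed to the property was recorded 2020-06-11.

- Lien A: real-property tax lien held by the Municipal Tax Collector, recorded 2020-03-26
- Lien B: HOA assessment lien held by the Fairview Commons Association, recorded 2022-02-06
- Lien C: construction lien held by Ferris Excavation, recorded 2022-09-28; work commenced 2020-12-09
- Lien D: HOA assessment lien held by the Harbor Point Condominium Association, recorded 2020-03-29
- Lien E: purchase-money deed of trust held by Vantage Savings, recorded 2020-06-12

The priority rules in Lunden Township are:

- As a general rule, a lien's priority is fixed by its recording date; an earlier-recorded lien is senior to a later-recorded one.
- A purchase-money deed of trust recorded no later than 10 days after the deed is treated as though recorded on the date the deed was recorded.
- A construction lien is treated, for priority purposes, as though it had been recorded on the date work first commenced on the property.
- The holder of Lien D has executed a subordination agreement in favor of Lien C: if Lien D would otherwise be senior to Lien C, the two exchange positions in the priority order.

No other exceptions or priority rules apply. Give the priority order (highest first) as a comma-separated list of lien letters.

A, C, E, D, B

Adjusting effective dates: C's effective date is 2020-12-09, when work began; E relates back to the deed date 2020-06-11.
Ordering by effective date: A (2020-03-26), D (2020-03-29), E (2020-06-11), C (2020-12-09), B (2022-02-06).
D would otherwise be senior to C, so under the subordination agreement D and C exchange positions.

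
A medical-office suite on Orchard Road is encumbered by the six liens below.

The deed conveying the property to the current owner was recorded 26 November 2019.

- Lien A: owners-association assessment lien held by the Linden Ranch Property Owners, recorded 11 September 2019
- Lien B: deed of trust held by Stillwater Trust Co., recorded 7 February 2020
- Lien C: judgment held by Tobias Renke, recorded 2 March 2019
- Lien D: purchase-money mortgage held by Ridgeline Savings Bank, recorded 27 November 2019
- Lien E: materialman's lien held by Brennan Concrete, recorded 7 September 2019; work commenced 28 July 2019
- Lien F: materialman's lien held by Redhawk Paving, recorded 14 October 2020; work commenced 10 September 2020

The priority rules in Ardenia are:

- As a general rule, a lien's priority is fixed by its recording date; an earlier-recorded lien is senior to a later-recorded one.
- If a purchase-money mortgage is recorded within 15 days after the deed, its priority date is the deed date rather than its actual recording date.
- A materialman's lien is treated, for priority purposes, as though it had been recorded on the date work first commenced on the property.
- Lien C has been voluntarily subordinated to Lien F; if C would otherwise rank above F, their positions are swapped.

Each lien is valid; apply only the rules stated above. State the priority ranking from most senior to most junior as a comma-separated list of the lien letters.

F, E, A, D, B, C

First, effective dates: D's effective date is the deed date, 26 November 2019; E is treated as recorded 28 July 2019, the work-commencement date; F's effective date is 10 September 2020, when work began.
By effective date, earliest first: C (2 March 2019), E (28 July 2019), A (11 September 2019), D (26 November 2019), B (7 February 2020), F (10 September 2020).
The subordination applies — C was senior to F — so C and F swap.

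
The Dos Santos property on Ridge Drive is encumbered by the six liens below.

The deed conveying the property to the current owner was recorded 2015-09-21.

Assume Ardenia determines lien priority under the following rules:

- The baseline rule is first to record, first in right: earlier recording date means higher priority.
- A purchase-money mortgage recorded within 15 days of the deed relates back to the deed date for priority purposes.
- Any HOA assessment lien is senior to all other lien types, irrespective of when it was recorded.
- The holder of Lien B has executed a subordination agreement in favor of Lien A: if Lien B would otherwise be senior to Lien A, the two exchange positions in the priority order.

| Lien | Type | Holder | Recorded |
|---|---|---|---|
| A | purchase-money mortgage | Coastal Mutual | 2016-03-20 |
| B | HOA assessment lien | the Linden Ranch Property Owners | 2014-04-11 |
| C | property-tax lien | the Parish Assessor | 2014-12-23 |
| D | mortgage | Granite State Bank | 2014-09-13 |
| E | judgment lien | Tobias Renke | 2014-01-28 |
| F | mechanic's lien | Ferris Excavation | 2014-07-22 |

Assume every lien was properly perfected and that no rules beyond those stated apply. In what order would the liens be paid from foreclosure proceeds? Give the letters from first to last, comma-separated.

A, E, F, D, C, B

Adjusting effective dates: A was recorded 181 days after the deed — beyond 15 days — so no relation-back applies.
As an HOA assessment lien, B is senior to every other lien.
Remaining liens by effective date: E (2014-01-28), F (2014-07-22), D (2014-09-13), C (2014-12-23), A (2016-03-20).
Because B would otherwise rank above A, the subordination swaps them.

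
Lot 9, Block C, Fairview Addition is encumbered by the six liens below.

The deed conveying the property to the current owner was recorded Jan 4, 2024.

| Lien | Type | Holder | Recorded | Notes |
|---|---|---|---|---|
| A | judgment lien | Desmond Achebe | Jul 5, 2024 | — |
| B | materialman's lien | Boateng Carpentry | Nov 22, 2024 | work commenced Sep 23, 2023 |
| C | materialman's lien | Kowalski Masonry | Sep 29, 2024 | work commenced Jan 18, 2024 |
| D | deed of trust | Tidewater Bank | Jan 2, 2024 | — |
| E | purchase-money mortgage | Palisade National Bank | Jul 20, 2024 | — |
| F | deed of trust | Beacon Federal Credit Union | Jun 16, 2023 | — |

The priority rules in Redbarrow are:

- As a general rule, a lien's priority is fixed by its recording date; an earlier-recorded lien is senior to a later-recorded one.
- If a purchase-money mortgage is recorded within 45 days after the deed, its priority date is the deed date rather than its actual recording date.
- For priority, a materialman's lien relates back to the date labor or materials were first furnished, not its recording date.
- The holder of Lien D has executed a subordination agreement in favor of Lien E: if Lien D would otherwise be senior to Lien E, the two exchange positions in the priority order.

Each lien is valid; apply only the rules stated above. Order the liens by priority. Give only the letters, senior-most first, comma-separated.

Effective dates after the stated exceptions: B's effective date is Sep 23, 2023, when work began; C relates back to Jan 18, 2024 (work commenced); E was recorded 198 days after the deed — beyond 45 days — so no relation-back applies.
By effective date, earliest first: F (Jun 16, 2023), B (Sep 23, 2023), D (Jan 2, 2024), C (Jan 18, 2024), A (Jul 5, 2024), E (Jul 20, 2024).
Because D would otherwise rank above E, the subordination swaps them.

F, B, E, C, A, D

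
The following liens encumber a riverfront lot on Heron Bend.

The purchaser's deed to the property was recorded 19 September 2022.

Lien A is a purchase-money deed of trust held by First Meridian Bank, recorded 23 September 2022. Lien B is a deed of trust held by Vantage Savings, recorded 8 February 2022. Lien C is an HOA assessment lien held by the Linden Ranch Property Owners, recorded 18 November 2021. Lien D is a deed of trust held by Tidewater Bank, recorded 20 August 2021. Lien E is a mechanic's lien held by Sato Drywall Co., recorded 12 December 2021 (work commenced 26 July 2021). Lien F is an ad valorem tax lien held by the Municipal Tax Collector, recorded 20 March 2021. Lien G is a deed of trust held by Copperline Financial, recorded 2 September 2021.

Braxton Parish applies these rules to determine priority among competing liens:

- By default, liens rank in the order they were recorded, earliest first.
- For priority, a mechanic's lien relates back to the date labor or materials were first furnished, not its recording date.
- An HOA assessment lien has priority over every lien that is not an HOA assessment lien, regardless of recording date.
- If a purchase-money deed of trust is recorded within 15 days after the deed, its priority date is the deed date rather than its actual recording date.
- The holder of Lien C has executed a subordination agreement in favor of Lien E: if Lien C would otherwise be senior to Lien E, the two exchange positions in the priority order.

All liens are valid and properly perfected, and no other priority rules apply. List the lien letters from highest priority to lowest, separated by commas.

E, F, C, D, G, B, A

First, effective dates: A was recorded within the 15-day window, so its effective date is the deed date 19 September 2022; E's effective date is 26 July 2021, when work began.
C is an HOA assessment lien, so it outranks all other liens regardless of date.
Remaining liens by effective date: F (20 March 2021), E (26 July 2021), D (20 August 2021), G (2 September 2021), B (8 February 2022), A (19 September 2022).
C is senior to E before the subordination, so the two trade places.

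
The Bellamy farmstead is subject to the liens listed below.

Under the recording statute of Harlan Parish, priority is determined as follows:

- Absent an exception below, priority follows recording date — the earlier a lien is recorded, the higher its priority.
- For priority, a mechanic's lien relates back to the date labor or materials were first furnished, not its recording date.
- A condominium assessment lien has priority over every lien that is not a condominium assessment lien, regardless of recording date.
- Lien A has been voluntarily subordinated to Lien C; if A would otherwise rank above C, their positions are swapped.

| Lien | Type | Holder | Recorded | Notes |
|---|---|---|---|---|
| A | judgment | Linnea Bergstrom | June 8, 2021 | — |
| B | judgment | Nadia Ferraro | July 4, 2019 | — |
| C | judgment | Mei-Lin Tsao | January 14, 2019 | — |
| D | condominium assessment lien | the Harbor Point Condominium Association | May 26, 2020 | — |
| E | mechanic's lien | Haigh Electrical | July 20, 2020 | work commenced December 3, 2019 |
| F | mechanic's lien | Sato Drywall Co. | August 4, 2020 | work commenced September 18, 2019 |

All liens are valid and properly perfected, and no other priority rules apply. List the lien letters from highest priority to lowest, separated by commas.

D, C, B, F, E, A

Effective dates after the stated exceptions: E is treated as recorded December 3, 2019, the work-commencement date; F relates back to September 18, 2019 (work commenced).
D is a condominium assessment lien and takes priority over every other lien.
The other liens, earliest effective date first: C (January 14, 2019), B (July 4, 2019), F (September 18, 2019), E (December 3, 2019), A (June 8, 2021).
Since A is not senior to C, the subordination leaves the order unchanged.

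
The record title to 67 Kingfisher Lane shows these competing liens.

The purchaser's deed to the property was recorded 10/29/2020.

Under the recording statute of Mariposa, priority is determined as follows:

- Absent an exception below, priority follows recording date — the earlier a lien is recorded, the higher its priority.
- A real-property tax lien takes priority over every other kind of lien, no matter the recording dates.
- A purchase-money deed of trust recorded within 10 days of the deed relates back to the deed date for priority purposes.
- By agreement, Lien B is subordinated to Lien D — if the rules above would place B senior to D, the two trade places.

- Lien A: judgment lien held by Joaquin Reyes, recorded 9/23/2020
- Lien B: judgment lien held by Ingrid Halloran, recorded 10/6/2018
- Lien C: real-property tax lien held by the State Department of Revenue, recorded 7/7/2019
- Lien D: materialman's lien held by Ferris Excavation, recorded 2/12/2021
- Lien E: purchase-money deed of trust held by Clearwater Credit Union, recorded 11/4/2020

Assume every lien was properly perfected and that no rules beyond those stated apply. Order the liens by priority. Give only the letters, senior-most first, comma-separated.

C, D, A, E, B

Effective dates: E's effective date is the deed date, 10/29/2020.
As a real-property tax lien, C is senior to every other lien.
Ordering the rest by effective date: B (10/6/2018), A (9/23/2020), E (10/29/2020), D (2/12/2021).
B would otherwise be senior to D, so under the subordination agreement B and D exchange positions.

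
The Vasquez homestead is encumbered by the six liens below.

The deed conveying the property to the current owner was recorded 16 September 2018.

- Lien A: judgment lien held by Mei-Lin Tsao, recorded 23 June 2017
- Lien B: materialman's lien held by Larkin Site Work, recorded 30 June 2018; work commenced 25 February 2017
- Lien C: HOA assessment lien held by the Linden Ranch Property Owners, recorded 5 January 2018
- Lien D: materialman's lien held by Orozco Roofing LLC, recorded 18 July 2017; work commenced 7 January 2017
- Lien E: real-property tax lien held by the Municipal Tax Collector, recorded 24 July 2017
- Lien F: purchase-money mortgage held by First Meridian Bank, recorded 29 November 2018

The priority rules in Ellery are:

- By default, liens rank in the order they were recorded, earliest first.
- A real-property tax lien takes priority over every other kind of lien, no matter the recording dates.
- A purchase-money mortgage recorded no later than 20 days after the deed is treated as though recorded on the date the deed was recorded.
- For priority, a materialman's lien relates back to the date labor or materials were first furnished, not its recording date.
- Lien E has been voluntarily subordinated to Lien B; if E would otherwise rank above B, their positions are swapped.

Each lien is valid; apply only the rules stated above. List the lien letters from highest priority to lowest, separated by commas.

B, D, E, A, C, F

First, effective dates: B is treated as recorded 25 February 2017, the work-commencement date; D's effective date is 7 January 2017, when work began; F was recorded 74 days after the deed — beyond 20 days — so no relation-back applies.
E is a real-property tax lien and takes priority over every other lien.
Among the remaining liens, by effective date: D (7 January 2017), B (25 February 2017), A (23 June 2017), C (5 January 2018), F (29 November 2018).
The subordination applies — E was senior to B — so E and B swap.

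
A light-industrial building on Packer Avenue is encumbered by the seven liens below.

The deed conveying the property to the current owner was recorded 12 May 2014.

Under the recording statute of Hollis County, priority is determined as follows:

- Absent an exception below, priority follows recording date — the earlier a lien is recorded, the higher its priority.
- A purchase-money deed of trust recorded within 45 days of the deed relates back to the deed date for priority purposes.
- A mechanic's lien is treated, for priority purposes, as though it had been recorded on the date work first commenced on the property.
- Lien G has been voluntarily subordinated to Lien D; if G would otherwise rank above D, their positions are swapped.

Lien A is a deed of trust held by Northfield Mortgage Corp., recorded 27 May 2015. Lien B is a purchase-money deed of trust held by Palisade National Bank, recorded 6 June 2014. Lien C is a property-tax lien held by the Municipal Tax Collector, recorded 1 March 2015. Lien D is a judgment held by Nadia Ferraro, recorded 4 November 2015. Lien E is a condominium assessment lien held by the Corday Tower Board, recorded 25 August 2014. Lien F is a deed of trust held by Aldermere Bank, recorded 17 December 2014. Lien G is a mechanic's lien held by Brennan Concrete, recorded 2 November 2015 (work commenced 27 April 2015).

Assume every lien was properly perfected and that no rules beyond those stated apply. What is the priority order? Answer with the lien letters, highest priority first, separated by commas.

First, effective dates: B relates back to the deed date 12 May 2014; G relates back to 27 April 2015 (work commenced).
By effective date, earliest first: B (12 May 2014), E (25 August 2014), F (17 December 2014), C (1 March 2015), G (27 April 2015), A (27 May 2015), D (4 November 2015).
G is senior to D before the subordination, so the two trade places.

B, E, F, C, D, A, G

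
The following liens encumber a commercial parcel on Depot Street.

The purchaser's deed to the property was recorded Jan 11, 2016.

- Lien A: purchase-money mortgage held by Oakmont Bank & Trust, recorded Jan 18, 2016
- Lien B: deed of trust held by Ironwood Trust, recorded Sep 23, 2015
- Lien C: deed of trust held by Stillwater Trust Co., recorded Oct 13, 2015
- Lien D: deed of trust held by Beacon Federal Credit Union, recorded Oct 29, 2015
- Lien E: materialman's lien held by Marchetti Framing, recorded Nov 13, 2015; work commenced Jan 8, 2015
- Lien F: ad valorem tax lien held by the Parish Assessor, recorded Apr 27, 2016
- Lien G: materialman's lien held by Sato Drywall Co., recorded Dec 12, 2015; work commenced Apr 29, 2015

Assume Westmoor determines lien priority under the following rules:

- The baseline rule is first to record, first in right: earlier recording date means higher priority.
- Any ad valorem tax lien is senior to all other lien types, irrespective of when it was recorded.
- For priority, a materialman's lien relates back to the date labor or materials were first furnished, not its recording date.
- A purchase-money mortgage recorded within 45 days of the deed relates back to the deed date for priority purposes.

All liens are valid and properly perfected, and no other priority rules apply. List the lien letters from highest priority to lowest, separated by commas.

First, effective dates: A's effective date is the deed date, Jan 11, 2016; E relates back to Jan 8, 2015 (work commenced); G is treated as recorded Apr 29, 2015, the work-commencement date.
F is an ad valorem tax lien and takes priority over every other lien.
Remaining liens by effective date: E (Jan 8, 2015), G (Apr 29, 2015), B (Sep 23, 2015), C (Oct 13, 2015), D (Oct 29, 2015), A (Jan 11, 2016).

F, E, G, B, C, D, A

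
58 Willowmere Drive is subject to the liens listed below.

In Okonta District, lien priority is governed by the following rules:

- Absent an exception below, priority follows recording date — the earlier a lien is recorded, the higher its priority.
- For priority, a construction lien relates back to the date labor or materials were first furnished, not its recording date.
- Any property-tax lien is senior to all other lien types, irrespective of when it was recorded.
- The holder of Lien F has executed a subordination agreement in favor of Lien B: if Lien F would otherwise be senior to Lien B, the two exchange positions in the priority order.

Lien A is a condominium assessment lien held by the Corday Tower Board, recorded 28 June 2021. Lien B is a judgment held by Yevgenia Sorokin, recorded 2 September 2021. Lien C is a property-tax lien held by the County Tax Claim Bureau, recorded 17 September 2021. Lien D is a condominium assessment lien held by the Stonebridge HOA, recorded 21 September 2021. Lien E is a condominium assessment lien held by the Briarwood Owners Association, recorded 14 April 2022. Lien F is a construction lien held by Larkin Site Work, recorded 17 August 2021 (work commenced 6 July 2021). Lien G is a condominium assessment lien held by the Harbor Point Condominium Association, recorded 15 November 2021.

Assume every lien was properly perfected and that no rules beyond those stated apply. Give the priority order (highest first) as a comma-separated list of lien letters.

Effective dates after the stated exceptions: F relates back to 6 July 2021 (work commenced).
C is a property-tax lien, so it outranks all other liens regardless of date.
Among the remaining liens, by effective date: A (28 June 2021), F (6 July 2021), B (2 September 2021), D (21 September 2021), G (15 November 2021), E (14 April 2022).
F would otherwise be senior to B, so under the subordination agreement F and B exchange positions.

C, A, B, F, D, G, E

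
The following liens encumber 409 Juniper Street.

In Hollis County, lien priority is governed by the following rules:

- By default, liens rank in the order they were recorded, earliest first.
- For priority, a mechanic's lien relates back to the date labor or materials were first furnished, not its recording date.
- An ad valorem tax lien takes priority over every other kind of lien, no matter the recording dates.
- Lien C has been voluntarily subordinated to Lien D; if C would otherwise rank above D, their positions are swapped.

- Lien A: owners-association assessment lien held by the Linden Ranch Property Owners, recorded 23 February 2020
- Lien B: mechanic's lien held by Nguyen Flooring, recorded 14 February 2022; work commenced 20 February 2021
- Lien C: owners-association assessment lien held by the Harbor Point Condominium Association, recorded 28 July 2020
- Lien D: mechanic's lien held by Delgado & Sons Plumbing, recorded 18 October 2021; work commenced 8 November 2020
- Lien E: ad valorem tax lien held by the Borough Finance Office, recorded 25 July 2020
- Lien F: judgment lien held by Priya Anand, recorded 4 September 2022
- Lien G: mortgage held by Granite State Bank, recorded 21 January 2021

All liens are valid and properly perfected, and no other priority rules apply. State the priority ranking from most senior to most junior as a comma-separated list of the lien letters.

E, A, D, C, G, B, F

Effective dates after the stated exceptions: B is treated as recorded 20 February 2021, the work-commencement date; D's effective date is 8 November 2020, when work began.
As an ad valorem tax lien, E is senior to every other lien.
Remaining liens by effective date: A (23 February 2020), C (28 July 2020), D (8 November 2020), G (21 January 2021), B (20 February 2021), F (4 September 2022).
C would otherwise be senior to D, so under the subordination agreement C and D exchange positions.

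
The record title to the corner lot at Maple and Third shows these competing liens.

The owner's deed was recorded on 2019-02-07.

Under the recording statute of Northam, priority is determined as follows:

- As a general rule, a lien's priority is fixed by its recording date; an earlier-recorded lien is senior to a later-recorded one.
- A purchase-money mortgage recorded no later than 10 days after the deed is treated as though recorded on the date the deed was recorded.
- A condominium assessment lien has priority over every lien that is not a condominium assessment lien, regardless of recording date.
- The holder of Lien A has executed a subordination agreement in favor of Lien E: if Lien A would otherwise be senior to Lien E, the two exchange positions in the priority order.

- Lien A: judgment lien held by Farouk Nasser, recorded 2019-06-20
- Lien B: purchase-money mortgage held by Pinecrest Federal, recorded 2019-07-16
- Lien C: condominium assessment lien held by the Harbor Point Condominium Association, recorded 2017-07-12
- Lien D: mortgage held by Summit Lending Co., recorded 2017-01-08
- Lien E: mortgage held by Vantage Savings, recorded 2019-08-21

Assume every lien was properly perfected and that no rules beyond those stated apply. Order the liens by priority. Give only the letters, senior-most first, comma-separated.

Effective dates after the stated exceptions: B was recorded 159 days after the deed, outside the 10-day window, so it keeps its recording date.
C is a condominium assessment lien, so it outranks all other liens regardless of date.
Remaining liens by effective date: D (2017-01-08), A (2019-06-20), B (2019-07-16), E (2019-08-21).
A would otherwise be senior to E, so under the subordination agreement A and E exchange positions.

C, D, E, B, A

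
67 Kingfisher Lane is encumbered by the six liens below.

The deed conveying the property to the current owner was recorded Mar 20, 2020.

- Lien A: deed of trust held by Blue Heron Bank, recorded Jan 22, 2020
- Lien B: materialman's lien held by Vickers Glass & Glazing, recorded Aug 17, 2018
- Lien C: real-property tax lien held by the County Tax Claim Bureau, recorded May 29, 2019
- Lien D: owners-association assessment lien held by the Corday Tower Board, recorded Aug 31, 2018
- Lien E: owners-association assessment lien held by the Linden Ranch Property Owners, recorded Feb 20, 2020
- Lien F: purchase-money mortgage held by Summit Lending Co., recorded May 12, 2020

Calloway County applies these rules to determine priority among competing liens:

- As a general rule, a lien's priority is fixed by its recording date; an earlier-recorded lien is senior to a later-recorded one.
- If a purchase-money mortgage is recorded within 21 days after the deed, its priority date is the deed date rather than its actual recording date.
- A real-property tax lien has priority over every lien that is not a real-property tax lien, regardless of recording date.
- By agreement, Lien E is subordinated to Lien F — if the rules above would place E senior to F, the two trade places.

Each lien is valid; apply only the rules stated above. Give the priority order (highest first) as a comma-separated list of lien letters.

C, B, D, A, F, E

First, effective dates: F missed the 21-day window (53 days after the deed), so its recording date stands.
C is a real-property tax lien and takes priority over every other lien.
Remaining liens by effective date: B (Aug 17, 2018), D (Aug 31, 2018), A (Jan 22, 2020), E (Feb 20, 2020), F (May 12, 2020).
Because E would otherwise rank above F, the subordination swaps them.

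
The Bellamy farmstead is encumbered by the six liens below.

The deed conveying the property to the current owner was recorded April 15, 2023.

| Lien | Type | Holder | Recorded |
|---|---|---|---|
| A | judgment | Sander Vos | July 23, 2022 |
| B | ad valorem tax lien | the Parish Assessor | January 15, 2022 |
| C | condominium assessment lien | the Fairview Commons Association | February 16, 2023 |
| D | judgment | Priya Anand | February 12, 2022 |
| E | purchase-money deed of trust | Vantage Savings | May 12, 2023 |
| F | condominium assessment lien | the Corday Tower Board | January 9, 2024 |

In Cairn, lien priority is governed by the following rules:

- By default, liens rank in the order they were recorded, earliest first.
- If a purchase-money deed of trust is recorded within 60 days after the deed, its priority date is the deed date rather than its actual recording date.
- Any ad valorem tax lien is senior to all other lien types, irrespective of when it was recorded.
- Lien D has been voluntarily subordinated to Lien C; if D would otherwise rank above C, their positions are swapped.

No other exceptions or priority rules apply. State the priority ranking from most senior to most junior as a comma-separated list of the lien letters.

Effective dates: E relates back to the deed date April 15, 2023.
B is an ad valorem tax lien, so it outranks all other liens regardless of date.
Ordering the rest by effective date: D (February 12, 2022), A (July 23, 2022), C (February 16, 2023), E (April 15, 2023), F (January 9, 2024).
The subordination applies — D was senior to C — so D and C swap.

B, C, A, D, E, F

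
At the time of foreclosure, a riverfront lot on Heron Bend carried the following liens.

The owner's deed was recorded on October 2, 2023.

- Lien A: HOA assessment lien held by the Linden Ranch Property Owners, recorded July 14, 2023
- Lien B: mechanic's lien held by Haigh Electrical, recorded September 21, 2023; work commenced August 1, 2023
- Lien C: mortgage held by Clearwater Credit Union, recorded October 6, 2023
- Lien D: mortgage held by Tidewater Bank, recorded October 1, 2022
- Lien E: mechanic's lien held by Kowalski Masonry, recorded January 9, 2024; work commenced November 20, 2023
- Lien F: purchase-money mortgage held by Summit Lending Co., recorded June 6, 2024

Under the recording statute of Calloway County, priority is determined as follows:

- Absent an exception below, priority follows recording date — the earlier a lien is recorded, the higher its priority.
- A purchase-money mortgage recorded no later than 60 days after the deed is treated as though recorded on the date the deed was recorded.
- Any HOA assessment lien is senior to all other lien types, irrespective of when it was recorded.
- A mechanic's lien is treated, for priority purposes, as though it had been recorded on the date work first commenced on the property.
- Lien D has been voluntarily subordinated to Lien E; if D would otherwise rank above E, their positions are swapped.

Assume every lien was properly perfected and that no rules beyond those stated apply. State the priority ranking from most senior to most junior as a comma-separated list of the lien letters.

Effective dates after the stated exceptions: B's effective date is August 1, 2023, when work began; E is treated as recorded November 20, 2023, the work-commencement date; F missed the 60-day window (248 days after the deed), so its recording date stands.
A is an HOA assessment lien and takes priority over every other lien.
Ordering the rest by effective date: D (October 1, 2022), B (August 1, 2023), C (October 6, 2023), E (November 20, 2023), F (June 6, 2024).
D would otherwise be senior to E, so under the subordination agreement D and E exchange positions.

A, E, B, C, D, F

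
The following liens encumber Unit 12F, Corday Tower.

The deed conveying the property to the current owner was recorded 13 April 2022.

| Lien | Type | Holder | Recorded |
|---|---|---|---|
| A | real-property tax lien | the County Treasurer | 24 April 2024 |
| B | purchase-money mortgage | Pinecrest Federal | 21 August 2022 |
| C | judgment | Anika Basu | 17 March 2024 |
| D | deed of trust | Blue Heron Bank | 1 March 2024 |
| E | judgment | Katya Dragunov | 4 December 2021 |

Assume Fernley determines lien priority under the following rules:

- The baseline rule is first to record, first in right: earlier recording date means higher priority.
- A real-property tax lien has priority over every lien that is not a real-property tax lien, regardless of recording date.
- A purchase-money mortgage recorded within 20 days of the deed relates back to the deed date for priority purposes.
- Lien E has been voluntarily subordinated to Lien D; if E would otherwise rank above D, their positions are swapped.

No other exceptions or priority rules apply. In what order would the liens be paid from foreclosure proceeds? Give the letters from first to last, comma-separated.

Adjusting effective dates: B was recorded 130 days after the deed, outside the 20-day window, so it keeps its recording date.
As a real-property tax lien, A is senior to every other lien.
Remaining liens by effective date: E (4 December 2021), B (21 August 2022), D (1 March 2024), C (17 March 2024).
E would otherwise be senior to D, so under the subordination agreement E and D exchange positions.

A, D, B, E, C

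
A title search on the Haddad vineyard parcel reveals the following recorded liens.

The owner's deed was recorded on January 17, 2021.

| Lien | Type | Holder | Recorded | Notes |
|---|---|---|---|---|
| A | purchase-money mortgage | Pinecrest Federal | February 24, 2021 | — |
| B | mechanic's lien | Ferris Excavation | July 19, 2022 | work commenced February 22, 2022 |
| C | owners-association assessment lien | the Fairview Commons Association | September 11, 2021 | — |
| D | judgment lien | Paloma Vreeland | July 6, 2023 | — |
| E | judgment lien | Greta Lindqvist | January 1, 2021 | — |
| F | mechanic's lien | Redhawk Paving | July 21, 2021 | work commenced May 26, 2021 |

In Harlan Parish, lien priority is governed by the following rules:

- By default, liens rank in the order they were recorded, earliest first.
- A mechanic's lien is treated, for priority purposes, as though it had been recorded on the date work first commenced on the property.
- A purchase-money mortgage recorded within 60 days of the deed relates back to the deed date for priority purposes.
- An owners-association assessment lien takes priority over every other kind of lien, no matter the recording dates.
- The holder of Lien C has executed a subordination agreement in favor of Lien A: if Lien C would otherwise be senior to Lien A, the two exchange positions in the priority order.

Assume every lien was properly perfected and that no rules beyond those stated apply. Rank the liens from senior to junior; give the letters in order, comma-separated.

First, effective dates: A relates back to the deed date January 17, 2021; B relates back to February 22, 2022 (work commenced); F is treated as recorded May 26, 2021, the work-commencement date.
C is an owners-association assessment lien, so it outranks all other liens regardless of date.
The other liens, earliest effective date first: E (January 1, 2021), A (January 17, 2021), F (May 26, 2021), B (February 22, 2022), D (July 6, 2023).
Because C would otherwise rank above A, the subordination swaps them.

A, E, C, F, B, D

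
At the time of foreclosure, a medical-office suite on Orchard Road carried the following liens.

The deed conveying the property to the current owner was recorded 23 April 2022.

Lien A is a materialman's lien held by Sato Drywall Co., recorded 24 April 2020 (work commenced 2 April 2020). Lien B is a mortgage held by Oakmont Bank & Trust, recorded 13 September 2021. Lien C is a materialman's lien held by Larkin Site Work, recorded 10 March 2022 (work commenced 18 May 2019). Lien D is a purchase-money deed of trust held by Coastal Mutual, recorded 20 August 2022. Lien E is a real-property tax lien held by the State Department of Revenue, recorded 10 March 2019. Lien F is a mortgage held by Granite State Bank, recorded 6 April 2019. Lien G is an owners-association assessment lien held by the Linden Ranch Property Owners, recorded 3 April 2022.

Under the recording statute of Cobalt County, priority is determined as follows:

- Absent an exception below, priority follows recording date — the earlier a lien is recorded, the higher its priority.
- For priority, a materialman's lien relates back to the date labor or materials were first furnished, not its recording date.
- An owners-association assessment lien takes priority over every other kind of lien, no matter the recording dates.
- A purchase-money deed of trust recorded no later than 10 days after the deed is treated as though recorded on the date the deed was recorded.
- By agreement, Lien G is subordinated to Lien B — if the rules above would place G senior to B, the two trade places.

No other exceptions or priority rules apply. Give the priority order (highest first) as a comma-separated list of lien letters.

B, E, F, C, A, G, D

Adjusting effective dates: A relates back to 2 April 2020 (work commenced); C is treated as recorded 18 May 2019, the work-commencement date; D was recorded 119 days after the deed, outside the 10-day window, so it keeps its recording date.
As an owners-association assessment lien, G is senior to every other lien.
Remaining liens by effective date: E (10 March 2019), F (6 April 2019), C (18 May 2019), A (2 April 2020), B (13 September 2021), D (20 August 2022).
G would otherwise be senior to B, so under the subordination agreement G and B exchange positions.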